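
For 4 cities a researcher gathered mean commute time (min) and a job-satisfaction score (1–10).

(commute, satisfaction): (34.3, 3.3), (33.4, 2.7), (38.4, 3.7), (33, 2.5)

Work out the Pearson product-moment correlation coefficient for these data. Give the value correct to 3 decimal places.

0.903

n = 4, Σx = 139.1, Σy = 12.2, Σx² = 4855.61, Σy² = 38.12, Σxy = 427.95
nΣxy − ΣxΣy = 1711.8 − 1697.02 = 14.78
nΣx² − (Σx)² = 19422.44 − 19348.81 = 73.63; nΣy² − (Σy)² = 152.48 − 148.84 = 3.64
r = 14.78 / √(73.63 × 3.64) = 14.78 / 16.3711 ≈ 0.903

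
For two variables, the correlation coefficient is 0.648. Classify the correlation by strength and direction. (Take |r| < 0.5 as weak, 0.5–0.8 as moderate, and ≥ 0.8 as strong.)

r = 0.648 > 0 so the relationship is positive.
|r| = 0.648, which falls in the moderate range.

moderate positive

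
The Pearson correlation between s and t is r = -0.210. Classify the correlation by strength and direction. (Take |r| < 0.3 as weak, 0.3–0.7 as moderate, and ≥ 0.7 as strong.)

weak negative

r = -0.210 < 0 so the relationship is negative.
|r| = 0.210, which falls in the weak range.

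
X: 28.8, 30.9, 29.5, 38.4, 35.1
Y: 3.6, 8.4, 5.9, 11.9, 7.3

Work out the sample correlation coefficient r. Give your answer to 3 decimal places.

0.859

n = 5, ΣX = 162.7, ΣY = 37.1, ΣX² = 5361.07, ΣY² = 313.23, ΣXY = 1250.48
nΣXY − ΣXΣY = 6252.4 − 6036.17 = 216.23
nΣX² − (ΣX)² = 26805.35 − 26471.29 = 334.06; nΣY² − (ΣY)² = 1566.15 − 1376.41 = 189.74
r = 216.23 / √(334.06 × 189.74) = 216.23 / 251.7629 ≈ 0.859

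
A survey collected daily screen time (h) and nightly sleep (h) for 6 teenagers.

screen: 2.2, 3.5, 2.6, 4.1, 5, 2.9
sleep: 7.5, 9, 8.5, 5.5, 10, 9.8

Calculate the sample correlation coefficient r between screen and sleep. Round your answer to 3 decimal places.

n = 6, Σx = 20.3, Σy = 50.3, Σx² = 74.07, Σy² = 435.79, Σxy = 171.07
nΣxy − ΣxΣy = 1026.42 − 1021.09 = 5.33
nΣx² − (Σx)² = 444.42 − 412.09 = 32.33; nΣy² − (Σy)² = 2614.74 − 2530.09 = 84.65
r = 5.33 / √(32.33 × 84.65) = 5.33 / 52.3138 ≈ 0.102

0.102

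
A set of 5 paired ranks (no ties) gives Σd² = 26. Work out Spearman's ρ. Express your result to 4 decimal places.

-0.3000

ρ = 1 − 6Σd² / [n(n²−1)] = 1 − 6×26 / (5×24)
  = 1 − 156/120 = 1 − 1.30000 ≈ -0.3000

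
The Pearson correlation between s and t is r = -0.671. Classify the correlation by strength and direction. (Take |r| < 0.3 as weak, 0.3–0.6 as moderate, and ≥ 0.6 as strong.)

strong negative

r = -0.671 < 0 so the relationship is negative.
|r| = 0.671, which falls in the strong range.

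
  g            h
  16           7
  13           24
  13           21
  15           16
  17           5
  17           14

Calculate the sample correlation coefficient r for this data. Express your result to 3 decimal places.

-0.864

n = 6, Σg = 91, Σh = 87, Σg² = 1397, Σh² = 1543, Σgh = 1260
nΣgh − ΣgΣh = 7560 − 7917 = -357
nΣg² − (Σg)² = 8382 − 8281 = 101; nΣh² − (Σh)² = 9258 − 7569 = 1689
r = -357 / √(101 × 1689) = -357 / 413.0242 ≈ -0.864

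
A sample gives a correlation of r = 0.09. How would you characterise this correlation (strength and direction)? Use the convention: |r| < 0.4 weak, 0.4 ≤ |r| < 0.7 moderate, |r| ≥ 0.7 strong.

r = 0.09 > 0 so the relationship is positive.
|r| = 0.09, which falls in the weak range.

weak positive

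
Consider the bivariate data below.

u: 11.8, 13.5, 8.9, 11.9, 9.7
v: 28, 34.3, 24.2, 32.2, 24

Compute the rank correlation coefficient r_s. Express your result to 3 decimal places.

Rank u: 3, 5, 1, 4, 2
Rank v: 3, 5, 2, 4, 1
d = rank(u) − rank(v): 0, 0, -1, 0, 1; Σd² = 2
ρ = 1 − 6Σd² / [n(n²−1)] = 1 − 6×2 / (5×24) = 1 − 12/120 ≈ 0.900

0.900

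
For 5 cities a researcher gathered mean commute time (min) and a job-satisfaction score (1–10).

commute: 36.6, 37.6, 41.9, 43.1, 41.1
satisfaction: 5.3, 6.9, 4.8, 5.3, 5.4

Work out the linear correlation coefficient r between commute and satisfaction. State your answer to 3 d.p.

n = 5, Σx = 200.3, Σy = 27.7, Σx² = 8055.75, Σy² = 155.99, Σxy = 1104.91
nΣxy − ΣxΣy = 5524.55 − 5548.31 = -23.76
nΣx² − (Σx)² = 40278.75 − 40120.09 = 158.66; nΣy² − (Σy)² = 779.95 − 767.29 = 12.66
r = -23.76 / √(158.66 × 12.66) = -23.76 / 44.8178 ≈ -0.530

-0.530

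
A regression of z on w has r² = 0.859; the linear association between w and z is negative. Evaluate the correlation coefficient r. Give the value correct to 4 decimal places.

|r| = √0.859 = 0.9268
The association is negative, so r = −0.9268.

-0.9268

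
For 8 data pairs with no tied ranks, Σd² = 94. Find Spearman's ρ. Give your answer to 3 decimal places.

ρ = 1 − 6Σd² / [n(n²−1)] = 1 − 6×94 / (8×63)
  = 1 − 564/504 = 1 − 1.1190 ≈ -0.119

-0.119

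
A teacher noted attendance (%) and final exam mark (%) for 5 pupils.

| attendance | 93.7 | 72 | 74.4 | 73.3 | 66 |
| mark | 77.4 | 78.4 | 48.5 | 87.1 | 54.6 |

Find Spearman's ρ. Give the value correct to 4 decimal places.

Rank attendance: 5, 2, 4, 3, 1
Rank mark: 3, 4, 1, 5, 2
d = rank(attendance) − rank(mark): 2, -2, 3, -2, -1; Σd² = 22
ρ = 1 − 6Σd² / [n(n²−1)] = 1 − 6×22 / (5×24) = 1 − 132/120 ≈ -0.1000

-0.1000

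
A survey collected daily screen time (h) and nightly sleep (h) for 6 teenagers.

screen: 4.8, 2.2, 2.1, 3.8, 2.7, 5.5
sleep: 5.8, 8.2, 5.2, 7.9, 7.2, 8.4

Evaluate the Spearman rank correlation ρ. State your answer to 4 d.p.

0.4857

Rank screen: 5, 2, 1, 4, 3, 6
Rank sleep: 2, 5, 1, 4, 3, 6
d = rank(screen) − rank(sleep): 3, -3, 0, 0, 0, 0; Σd² = 18
ρ = 1 − 6Σd² / [n(n²−1)] = 1 − 6×18 / (6×35) = 1 − 108/210 ≈ 0.4857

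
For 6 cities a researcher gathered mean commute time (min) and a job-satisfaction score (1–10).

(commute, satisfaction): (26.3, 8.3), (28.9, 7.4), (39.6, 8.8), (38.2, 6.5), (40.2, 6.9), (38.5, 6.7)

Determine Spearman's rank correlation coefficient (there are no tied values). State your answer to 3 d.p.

-0.086

Rank commute: 1, 2, 5, 3, 6, 4
Rank satisfaction: 5, 4, 6, 1, 3, 2
d = rank(commute) − rank(satisfaction): -4, -2, -1, 2, 3, 2; Σd² = 38
ρ = 1 − 6Σd² / [n(n²−1)] = 1 − 6×38 / (6×35) = 1 − 228/210 ≈ -0.086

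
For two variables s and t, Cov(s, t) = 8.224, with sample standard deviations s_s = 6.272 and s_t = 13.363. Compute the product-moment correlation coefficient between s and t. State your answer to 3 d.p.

r = Cov(s,t) / (s_s · s_t) = 8.224 / (6.272 × 13.363)
  = 8.224 / 83.8127 ≈ 0.098

0.098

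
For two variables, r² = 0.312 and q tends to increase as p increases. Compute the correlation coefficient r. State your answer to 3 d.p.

|r| = √0.312 = 0.559
The association is positive, so r = 0.559.

0.559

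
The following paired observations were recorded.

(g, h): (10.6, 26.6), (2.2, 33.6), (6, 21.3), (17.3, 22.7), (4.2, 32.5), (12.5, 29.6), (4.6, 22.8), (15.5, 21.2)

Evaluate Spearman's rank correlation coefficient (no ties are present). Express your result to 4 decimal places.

-0.6667

Rank g: 5, 1, 4, 8, 2, 6, 3, 7
Rank h: 5, 8, 2, 3, 7, 6, 4, 1
d = rank(g) − rank(h): 0, -7, 2, 5, -5, 0, -1, 6; Σd² = 140
ρ = 1 − 6Σd² / [n(n²−1)] = 1 − 6×140 / (8×63) = 1 − 840/504 ≈ -0.6667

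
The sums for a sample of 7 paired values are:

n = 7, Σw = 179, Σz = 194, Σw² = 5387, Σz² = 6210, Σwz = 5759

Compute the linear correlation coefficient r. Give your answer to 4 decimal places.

r = (nΣwz − ΣwΣz) / √[(nΣw² − (Σw)²)(nΣz² − (Σz)²)]
Numerator: 7×5759 − 179×194 = 5587
Denominator: √[(37709 − 32041)(43470 − 37636)] = √[5668 × 5834] = 5750.4010
r = 5587 / 5750.4010 ≈ 0.9716

0.9716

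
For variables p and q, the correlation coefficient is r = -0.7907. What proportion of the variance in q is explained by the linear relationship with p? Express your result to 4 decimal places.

r² = (-0.7907)² = 0.6252

0.6252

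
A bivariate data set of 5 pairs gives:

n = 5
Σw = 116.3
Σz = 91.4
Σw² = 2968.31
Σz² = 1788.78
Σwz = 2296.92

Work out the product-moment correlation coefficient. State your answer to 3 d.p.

r = (nΣwz − ΣwΣz) / √[(nΣw² − (Σw)²)(nΣz² − (Σz)²)]
Numerator: 5×2296.92 − 116.3×91.4 = 854.78
Denominator: √[(14841.55 − 13525.69)(8943.9 − 8353.96)] = √[1315.86 × 589.94] = 881.0667
r = 854.78 / 881.0667 ≈ 0.970

0.970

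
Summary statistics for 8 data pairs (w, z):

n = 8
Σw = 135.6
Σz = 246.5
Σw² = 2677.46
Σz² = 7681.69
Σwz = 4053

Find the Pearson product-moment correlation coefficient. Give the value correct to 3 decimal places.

-0.692

r = (nΣwz − ΣwΣz) / √[(nΣw² − (Σw)²)(nΣz² − (Σz)²)]
Numerator: 8×4053 − 135.6×246.5 = -1001.4
Denominator: √[(21419.68 − 18387.36)(61453.52 − 60762.25)] = √[3032.32 × 691.27] = 1447.8093
r = -1001.4 / 1447.8093 ≈ -0.692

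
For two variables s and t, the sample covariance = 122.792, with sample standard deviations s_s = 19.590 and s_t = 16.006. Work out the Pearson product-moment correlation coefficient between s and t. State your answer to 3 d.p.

0.392

r = Cov(s,t) / (s_s · s_t) = 122.792 / (19.590 × 16.006)
  = 122.792 / 313.5575 ≈ 0.392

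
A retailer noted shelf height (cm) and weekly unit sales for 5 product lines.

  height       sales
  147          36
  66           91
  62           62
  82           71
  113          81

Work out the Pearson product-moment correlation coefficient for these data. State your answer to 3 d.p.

-0.644

n = 5, Σx = 470, Σy = 341, Σx² = 49302, Σy² = 25023, Σxy = 30117
nΣxy − ΣxΣy = 150585 − 160270 = -9685
nΣx² − (Σx)² = 246510 − 220900 = 25610; nΣy² − (Σy)² = 125115 − 116281 = 8834
r = -9685 / √(25610 × 8834) = -9685 / 15041.2347 ≈ -0.644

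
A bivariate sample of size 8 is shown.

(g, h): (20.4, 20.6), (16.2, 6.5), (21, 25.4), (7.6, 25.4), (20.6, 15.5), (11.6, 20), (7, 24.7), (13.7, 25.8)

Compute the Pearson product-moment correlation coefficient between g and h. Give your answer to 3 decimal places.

-0.334

n = 8, Σg = 118.1, Σh = 163.9, Σg² = 1972.97, Σh² = 3672.91, Σgh = 2329.64
nΣgh − ΣgΣh = 18637.12 − 19356.59 = -719.47
nΣg² − (Σg)² = 15783.76 − 13947.61 = 1836.15; nΣh² − (Σh)² = 29383.28 − 26863.21 = 2520.07
r = -719.47 / √(1836.15 × 2520.07) = -719.47 / 2151.0989 ≈ -0.334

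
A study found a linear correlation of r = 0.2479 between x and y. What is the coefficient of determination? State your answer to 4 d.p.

0.0615

r² = (0.2479)² = 0.0615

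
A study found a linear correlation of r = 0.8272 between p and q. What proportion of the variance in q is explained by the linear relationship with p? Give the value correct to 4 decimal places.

0.6843

r² = (0.8272)² = 0.6843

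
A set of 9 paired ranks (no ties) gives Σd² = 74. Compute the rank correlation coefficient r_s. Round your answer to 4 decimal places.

0.3833

ρ = 1 − 6Σd² / [n(n²−1)] = 1 − 6×74 / (9×80)
  = 1 − 444/720 = 1 − 0.61667 ≈ 0.3833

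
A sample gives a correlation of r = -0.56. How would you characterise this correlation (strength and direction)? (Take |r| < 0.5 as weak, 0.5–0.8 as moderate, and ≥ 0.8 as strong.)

r = -0.56 < 0 so the relationship is negative.
|r| = 0.56, which falls in the moderate range.

moderate negative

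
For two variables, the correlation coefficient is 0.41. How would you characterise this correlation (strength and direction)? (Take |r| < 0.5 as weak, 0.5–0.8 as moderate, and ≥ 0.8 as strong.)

r = 0.41 > 0 so the relationship is positive.
|r| = 0.41, which falls in the weak range.

weak positive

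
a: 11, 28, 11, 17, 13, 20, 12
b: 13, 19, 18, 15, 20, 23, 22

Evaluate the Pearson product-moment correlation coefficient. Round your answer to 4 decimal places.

n = 7, Σa = 112, Σb = 130, Σa² = 2028, Σb² = 2492, Σab = 2112
nΣab − ΣaΣb = 14784 − 14560 = 224
nΣa² − (Σa)² = 14196 − 12544 = 1652; nΣb² − (Σb)² = 17444 − 16900 = 544
r = 224 / √(1652 × 544) = 224 / 947.9916 ≈ 0.2363

0.2363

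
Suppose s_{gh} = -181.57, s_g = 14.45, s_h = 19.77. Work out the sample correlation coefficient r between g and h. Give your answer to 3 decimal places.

-0.636

r = Cov(g,h) / (s_g · s_h) = -181.57 / (14.45 × 19.77)
  = -181.57 / 285.6765 ≈ -0.636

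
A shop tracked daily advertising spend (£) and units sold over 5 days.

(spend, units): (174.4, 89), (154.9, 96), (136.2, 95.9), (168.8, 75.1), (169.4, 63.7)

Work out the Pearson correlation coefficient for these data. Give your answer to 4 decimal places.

n = 5, Σx = 803.7, Σy = 419.7, Σx² = 130149.61, Σy² = 36031.51, Σxy = 66921.24
nΣxy − ΣxΣy = 334606.2 − 337312.89 = -2706.69
nΣx² − (Σx)² = 650748.05 − 645933.69 = 4814.36; nΣy² − (Σy)² = 180157.55 − 176148.09 = 4009.46
r = -2706.69 / √(4814.36 × 4009.46) = -2706.69 / 4393.5161 ≈ -0.6161

-0.6161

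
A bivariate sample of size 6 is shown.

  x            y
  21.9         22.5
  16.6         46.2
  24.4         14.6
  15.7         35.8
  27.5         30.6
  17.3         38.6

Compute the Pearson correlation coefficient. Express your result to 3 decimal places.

-0.678

n = 6, Σx = 123.4, Σy = 188.3, Σx² = 2652.56, Σy² = 6561.81, Σxy = 3687.25
nΣxy − ΣxΣy = 22123.5 − 23236.22 = -1112.72
nΣx² − (Σx)² = 15915.36 − 15227.56 = 687.8; nΣy² − (Σy)² = 39370.86 − 35456.89 = 3913.97
r = -1112.72 / √(687.8 × 3913.97) = -1112.72 / 1640.7402 ≈ -0.678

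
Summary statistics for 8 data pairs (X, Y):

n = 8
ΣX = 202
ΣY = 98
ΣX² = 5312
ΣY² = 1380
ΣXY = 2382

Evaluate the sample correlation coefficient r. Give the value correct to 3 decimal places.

-0.475

r = (nΣXY − ΣXΣY) / √[(nΣX² − (ΣX)²)(nΣY² − (ΣY)²)]
Numerator: 8×2382 − 202×98 = -740
Denominator: √[(42496 − 40804)(11040 − 9604)] = √[1692 × 1436] = 1558.7533
r = -740 / 1558.7533 ≈ -0.475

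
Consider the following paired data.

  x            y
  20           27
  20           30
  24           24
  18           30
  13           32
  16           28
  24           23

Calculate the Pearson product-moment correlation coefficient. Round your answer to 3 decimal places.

n = 7, Σx = 135, Σy = 194, Σx² = 2701, Σy² = 5442, Σxy = 3672
nΣxy − ΣxΣy = 25704 − 26190 = -486
nΣx² − (Σx)² = 18907 − 18225 = 682; nΣy² − (Σy)² = 38094 − 37636 = 458
r = -486 / √(682 × 458) = -486 / 558.8882 ≈ -0.870

-0.870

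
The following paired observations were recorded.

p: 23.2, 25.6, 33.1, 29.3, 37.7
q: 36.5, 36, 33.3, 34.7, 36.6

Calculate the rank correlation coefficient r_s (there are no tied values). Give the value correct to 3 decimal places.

Rank p: 1, 2, 4, 3, 5
Rank q: 4, 3, 1, 2, 5
d = rank(p) − rank(q): -3, -1, 3, 1, 0; Σd² = 20
ρ = 1 − 6Σd² / [n(n²−1)] = 1 − 6×20 / (5×24) = 1 − 120/120 ≈ 0.000

0.000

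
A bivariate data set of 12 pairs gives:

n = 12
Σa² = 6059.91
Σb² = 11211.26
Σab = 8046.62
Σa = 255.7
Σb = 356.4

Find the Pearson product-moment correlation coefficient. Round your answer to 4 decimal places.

0.7311

r = (nΣab − ΣaΣb) / √[(nΣa² − (Σa)²)(nΣb² − (Σb)²)]
Numerator: 12×8046.62 − 255.7×356.4 = 5427.96
Denominator: √[(72718.92 − 65382.49)(134535.12 − 127020.96)] = √[7336.43 × 7514.16] = 7424.7632
r = 5427.96 / 7424.7632 ≈ 0.7311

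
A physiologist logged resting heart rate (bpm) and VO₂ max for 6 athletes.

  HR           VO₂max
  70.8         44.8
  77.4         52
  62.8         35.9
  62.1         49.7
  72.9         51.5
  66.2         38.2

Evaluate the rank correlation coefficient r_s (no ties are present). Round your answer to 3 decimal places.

0.657

Rank HR: 4, 6, 2, 1, 5, 3
Rank VO₂max: 3, 6, 1, 4, 5, 2
d = rank(HR) − rank(VO₂max): 1, 0, 1, -3, 0, 1; Σd² = 12
ρ = 1 − 6Σd² / [n(n²−1)] = 1 − 6×12 / (6×35) = 1 − 72/210 ≈ 0.657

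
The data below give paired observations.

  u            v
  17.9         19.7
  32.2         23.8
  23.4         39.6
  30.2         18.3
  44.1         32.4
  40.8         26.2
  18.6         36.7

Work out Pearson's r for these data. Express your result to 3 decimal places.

-0.085

n = 7, Σu = 207.2, Σv = 196.7, Σu² = 6772.26, Σv² = 5940.67, Σuv = 5778.71
nΣuv − ΣuΣv = 40450.97 − 40756.24 = -305.27
nΣu² − (Σu)² = 47405.82 − 42931.84 = 4473.98; nΣv² − (Σv)² = 41584.69 − 38690.89 = 2893.8
r = -305.27 / √(4473.98 × 2893.8) = -305.27 / 3598.1667 ≈ -0.085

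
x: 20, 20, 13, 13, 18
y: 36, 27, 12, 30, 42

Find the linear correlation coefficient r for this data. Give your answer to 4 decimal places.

n = 5, Σx = 84, Σy = 147, Σx² = 1462, Σy² = 4833, Σxy = 2562
nΣxy − ΣxΣy = 12810 − 12348 = 462
nΣx² − (Σx)² = 7310 − 7056 = 254; nΣy² − (Σy)² = 24165 − 21609 = 2556
r = 462 / √(254 × 2556) = 462 / 805.7444 ≈ 0.5734

0.5734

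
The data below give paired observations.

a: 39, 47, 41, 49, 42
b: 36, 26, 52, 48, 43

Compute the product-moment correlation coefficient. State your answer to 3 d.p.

n = 5, Σa = 218, Σb = 205, Σa² = 9576, Σb² = 8829, Σab = 8916
nΣab − ΣaΣb = 44580 − 44690 = -110
nΣa² − (Σa)² = 47880 − 47524 = 356; nΣb² − (Σb)² = 44145 − 42025 = 2120
r = -110 / √(356 × 2120) = -110 / 868.7462 ≈ -0.127

-0.127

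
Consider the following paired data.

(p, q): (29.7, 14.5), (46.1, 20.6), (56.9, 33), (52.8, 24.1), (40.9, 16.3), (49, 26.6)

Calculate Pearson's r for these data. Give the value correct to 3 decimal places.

n = 6, Σp = 275.4, Σq = 135.1, Σp² = 13106.56, Σq² = 3277.67, Σpq = 6500.56
nΣpq − ΣpΣq = 39003.36 − 37206.54 = 1796.82
nΣp² − (Σp)² = 78639.36 − 75845.16 = 2794.2; nΣq² − (Σq)² = 19666.02 − 18252.01 = 1414.01
r = 1796.82 / √(2794.2 × 1414.01) = 1796.82 / 1987.7190 ≈ 0.904

0.904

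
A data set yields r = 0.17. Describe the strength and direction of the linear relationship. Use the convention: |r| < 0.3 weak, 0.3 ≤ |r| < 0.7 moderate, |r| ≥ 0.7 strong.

weak positive

r = 0.17 > 0 so the relationship is positive.
|r| = 0.17, which falls in the weak range.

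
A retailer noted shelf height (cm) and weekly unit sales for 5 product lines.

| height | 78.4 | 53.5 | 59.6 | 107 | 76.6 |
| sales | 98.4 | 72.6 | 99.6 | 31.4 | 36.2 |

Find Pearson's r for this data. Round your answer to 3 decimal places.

n = 5, Σx = 375.1, Σy = 338.2, Σx² = 29877.53, Σy² = 27169.88, Σxy = 23667.54
nΣxy − ΣxΣy = 118337.7 − 126858.82 = -8521.12
nΣx² − (Σx)² = 149387.65 − 140700.01 = 8687.64; nΣy² − (Σy)² = 135849.4 − 114379.24 = 21470.16
r = -8521.12 / √(8687.64 × 21470.16) = -8521.12 / 13657.4163 ≈ -0.624

-0.624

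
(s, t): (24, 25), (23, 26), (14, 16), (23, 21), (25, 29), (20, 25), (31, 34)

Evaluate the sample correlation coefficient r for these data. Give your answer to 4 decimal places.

n = 7, Σs = 160, Σt = 176, Σs² = 3816, Σt² = 4620, Σst = 4184
nΣst − ΣsΣt = 29288 − 28160 = 1128
nΣs² − (Σs)² = 26712 − 25600 = 1112; nΣt² − (Σt)² = 32340 − 30976 = 1364
r = 1128 / √(1112 × 1364) = 1128 / 1231.5714 ≈ 0.9159

0.9159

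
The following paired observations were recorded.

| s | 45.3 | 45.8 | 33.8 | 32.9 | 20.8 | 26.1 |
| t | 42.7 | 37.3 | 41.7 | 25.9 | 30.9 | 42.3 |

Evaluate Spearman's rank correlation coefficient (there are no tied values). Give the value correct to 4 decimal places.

0.3143

Rank s: 5, 6, 4, 3, 1, 2
Rank t: 6, 3, 4, 1, 2, 5
d = rank(s) − rank(t): -1, 3, 0, 2, -1, -3; Σd² = 24
ρ = 1 − 6Σd² / [n(n²−1)] = 1 − 6×24 / (6×35) = 1 − 144/210 ≈ 0.3143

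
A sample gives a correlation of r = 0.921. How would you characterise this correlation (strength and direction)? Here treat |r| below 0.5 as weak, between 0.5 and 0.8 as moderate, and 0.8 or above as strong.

strong positive

r = 0.921 > 0 so the relationship is positive.
|r| = 0.921, which falls in the strong range.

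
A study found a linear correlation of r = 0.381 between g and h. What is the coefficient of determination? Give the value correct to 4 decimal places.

r² = (0.381)² = 0.1452

0.1452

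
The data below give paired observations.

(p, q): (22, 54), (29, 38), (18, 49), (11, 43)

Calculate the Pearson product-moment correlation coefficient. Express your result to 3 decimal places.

-0.222

n = 4, Σp = 80, Σq = 184, Σp² = 1770, Σq² = 8610, Σpq = 3645
nΣpq − ΣpΣq = 14580 − 14720 = -140
nΣp² − (Σp)² = 7080 − 6400 = 680; nΣq² − (Σq)² = 34440 − 33856 = 584
r = -140 / √(680 × 584) = -140 / 630.1746 ≈ -0.222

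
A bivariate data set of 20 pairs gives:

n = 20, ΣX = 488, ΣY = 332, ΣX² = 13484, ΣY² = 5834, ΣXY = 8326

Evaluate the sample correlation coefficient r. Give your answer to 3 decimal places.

0.316

r = (nΣXY − ΣXΣY) / √[(nΣX² − (ΣX)²)(nΣY² − (ΣY)²)]
Numerator: 20×8326 − 488×332 = 4504
Denominator: √[(269680 − 238144)(116680 − 110224)] = √[31536 × 6456] = 14268.7216
r = 4504 / 14268.7216 ≈ 0.316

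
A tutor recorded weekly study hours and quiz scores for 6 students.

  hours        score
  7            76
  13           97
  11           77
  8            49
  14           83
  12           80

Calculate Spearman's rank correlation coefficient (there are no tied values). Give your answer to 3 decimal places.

Rank hours: 1, 5, 3, 2, 6, 4
Rank score: 2, 6, 3, 1, 5, 4
d = rank(hours) − rank(score): -1, -1, 0, 1, 1, 0; Σd² = 4
ρ = 1 − 6Σd² / [n(n²−1)] = 1 − 6×4 / (6×35) = 1 − 24/210 ≈ 0.886

0.886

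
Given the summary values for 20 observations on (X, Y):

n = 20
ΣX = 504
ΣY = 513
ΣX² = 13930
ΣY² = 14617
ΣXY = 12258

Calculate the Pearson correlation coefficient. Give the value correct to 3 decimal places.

r = (nΣXY − ΣXΣY) / √[(nΣX² − (ΣX)²)(nΣY² − (ΣY)²)]
Numerator: 20×12258 − 504×513 = -13392
Denominator: √[(278600 − 254016)(292340 − 263169)] = √[24584 × 29171] = 26779.4672
r = -13392 / 26779.4672 ≈ -0.500

-0.500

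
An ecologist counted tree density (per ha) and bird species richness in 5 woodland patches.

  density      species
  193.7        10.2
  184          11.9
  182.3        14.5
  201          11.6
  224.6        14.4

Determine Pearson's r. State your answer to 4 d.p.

0.2710

n = 5, Σx = 985.6, Σy = 62.6, Σx² = 195455.14, Σy² = 797.82, Σxy = 12374.53
nΣxy − ΣxΣy = 61872.65 − 61698.56 = 174.09
nΣx² − (Σx)² = 977275.7 − 971407.36 = 5868.34; nΣy² − (Σy)² = 3989.1 − 3918.76 = 70.34
r = 174.09 / √(5868.34 × 70.34) = 174.09 / 642.4788 ≈ 0.2710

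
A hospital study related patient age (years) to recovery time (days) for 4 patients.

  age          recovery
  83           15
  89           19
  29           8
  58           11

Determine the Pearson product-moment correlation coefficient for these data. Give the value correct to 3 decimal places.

0.953

n = 4, Σx = 259, Σy = 53, Σx² = 19015, Σy² = 771, Σxy = 3806
nΣxy − ΣxΣy = 15224 − 13727 = 1497
nΣx² − (Σx)² = 76060 − 67081 = 8979; nΣy² − (Σy)² = 3084 − 2809 = 275
r = 1497 / √(8979 × 275) = 1497 / 1571.3768 ≈ 0.953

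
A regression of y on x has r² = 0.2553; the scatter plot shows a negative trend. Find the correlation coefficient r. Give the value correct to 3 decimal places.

-0.505

|r| = √0.2553 = 0.505
The association is negative, so r = −0.505.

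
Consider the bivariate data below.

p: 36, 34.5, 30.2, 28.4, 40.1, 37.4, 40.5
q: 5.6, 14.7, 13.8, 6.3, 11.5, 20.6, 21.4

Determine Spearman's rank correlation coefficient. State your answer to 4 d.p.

0.5000

Rank p: 4, 3, 2, 1, 6, 5, 7
Rank q: 1, 5, 4, 2, 3, 6, 7
d = rank(p) − rank(q): 3, -2, -2, -1, 3, -1, 0; Σd² = 28
ρ = 1 − 6Σd² / [n(n²−1)] = 1 − 6×28 / (7×48) = 1 − 168/336 ≈ 0.5000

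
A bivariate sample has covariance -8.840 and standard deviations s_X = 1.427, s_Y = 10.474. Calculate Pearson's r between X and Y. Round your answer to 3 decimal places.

-0.591

r = Cov(X,Y) / (s_X · s_Y) = -8.840 / (1.427 × 10.474)
  = -8.840 / 14.9464 ≈ -0.591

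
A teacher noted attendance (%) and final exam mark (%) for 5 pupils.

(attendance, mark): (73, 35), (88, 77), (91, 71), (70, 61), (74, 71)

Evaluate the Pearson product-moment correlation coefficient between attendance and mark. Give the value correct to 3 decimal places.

n = 5, Σx = 396, Σy = 315, Σx² = 31730, Σy² = 20957, Σxy = 25316
nΣxy − ΣxΣy = 126580 − 124740 = 1840
nΣx² − (Σx)² = 158650 − 156816 = 1834; nΣy² − (Σy)² = 104785 − 99225 = 5560
r = 1840 / √(1834 × 5560) = 1840 / 3193.2804 ≈ 0.576

0.576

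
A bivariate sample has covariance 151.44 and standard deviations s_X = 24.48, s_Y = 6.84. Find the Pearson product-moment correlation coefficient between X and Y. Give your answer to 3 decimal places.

r = Cov(X,Y) / (s_X · s_Y) = 151.44 / (24.48 × 6.84)
  = 151.44 / 167.4432 ≈ 0.904

0.904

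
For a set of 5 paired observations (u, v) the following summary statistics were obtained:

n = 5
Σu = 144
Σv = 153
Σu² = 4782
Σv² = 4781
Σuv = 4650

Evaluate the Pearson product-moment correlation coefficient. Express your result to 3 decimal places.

r = (nΣuv − ΣuΣv) / √[(nΣu² − (Σu)²)(nΣv² − (Σv)²)]
Numerator: 5×4650 − 144×153 = 1218
Denominator: √[(23910 − 20736)(23905 − 23409)] = √[3174 × 496] = 1254.7127
r = 1218 / 1254.7127 ≈ 0.971

0.971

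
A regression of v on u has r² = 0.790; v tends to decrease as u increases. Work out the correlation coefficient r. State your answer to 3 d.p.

|r| = √0.790 = 0.889
The association is negative, so r = −0.889.

-0.889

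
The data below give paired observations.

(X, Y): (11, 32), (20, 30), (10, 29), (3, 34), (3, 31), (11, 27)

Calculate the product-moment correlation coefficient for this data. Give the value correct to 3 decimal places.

-0.456

n = 6, ΣX = 58, ΣY = 183, ΣX² = 760, ΣY² = 5611, ΣXY = 1734
nΣXY − ΣXΣY = 10404 − 10614 = -210
nΣX² − (ΣX)² = 4560 − 3364 = 1196; nΣY² − (ΣY)² = 33666 − 33489 = 177
r = -210 / √(1196 × 177) = -210 / 460.1000 ≈ -0.456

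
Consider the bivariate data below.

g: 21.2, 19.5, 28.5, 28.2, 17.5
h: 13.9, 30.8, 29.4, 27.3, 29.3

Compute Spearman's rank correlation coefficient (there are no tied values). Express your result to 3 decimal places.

-0.100

Rank g: 3, 2, 5, 4, 1
Rank h: 1, 5, 4, 2, 3
d = rank(g) − rank(h): 2, -3, 1, 2, -2; Σd² = 22
ρ = 1 − 6Σd² / [n(n²−1)] = 1 − 6×22 / (5×24) = 1 − 132/120 ≈ -0.100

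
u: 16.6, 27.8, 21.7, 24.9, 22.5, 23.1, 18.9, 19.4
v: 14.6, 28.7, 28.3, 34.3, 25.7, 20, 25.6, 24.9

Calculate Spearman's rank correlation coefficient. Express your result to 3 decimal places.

Rank u: 1, 8, 4, 7, 5, 6, 2, 3
Rank v: 1, 7, 6, 8, 5, 2, 4, 3
d = rank(u) − rank(v): 0, 1, -2, -1, 0, 4, -2, 0; Σd² = 26
ρ = 1 − 6Σd² / [n(n²−1)] = 1 − 6×26 / (8×63) = 1 − 156/504 ≈ 0.690

0.690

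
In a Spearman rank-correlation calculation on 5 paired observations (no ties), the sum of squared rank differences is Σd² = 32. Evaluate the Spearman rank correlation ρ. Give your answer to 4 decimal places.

ρ = 1 − 6Σd² / [n(n²−1)] = 1 − 6×32 / (5×24)
  = 1 − 192/120 = 1 − 1.60000 ≈ -0.6000

-0.6000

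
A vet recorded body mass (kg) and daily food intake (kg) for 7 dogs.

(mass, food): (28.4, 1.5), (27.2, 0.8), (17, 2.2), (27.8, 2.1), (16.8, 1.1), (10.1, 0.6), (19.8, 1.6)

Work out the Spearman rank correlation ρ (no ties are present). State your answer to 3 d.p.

Rank mass: 7, 5, 3, 6, 2, 1, 4
Rank food: 4, 2, 7, 6, 3, 1, 5
d = rank(mass) − rank(food): 3, 3, -4, 0, -1, 0, -1; Σd² = 36
ρ = 1 − 6Σd² / [n(n²−1)] = 1 − 6×36 / (7×48) = 1 − 216/336 ≈ 0.357

0.357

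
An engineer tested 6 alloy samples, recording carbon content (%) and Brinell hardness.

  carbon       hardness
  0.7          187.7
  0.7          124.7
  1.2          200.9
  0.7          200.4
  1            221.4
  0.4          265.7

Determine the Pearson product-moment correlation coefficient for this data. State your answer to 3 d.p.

-0.201

n = 6, Σx = 4.7, Σy = 1200.8, Σx² = 4.07, Σy² = 250916.8, Σxy = 927.72
nΣxy − ΣxΣy = 5566.32 − 5643.76 = -77.44
nΣx² − (Σx)² = 24.42 − 22.09 = 2.33; nΣy² − (Σy)² = 1505500.8 − 1441920.64 = 63580.16
r = -77.44 / √(2.33 × 63580.16) = -77.44 / 384.8919 ≈ -0.201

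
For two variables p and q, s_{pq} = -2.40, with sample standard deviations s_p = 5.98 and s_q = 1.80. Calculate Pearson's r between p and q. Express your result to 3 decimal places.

r = Cov(p,q) / (s_p · s_q) = -2.40 / (5.98 × 1.80)
  = -2.40 / 10.7640 ≈ -0.223

-0.223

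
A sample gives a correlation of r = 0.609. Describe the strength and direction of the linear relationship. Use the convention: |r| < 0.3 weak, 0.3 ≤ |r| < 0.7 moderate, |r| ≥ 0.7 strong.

r = 0.609 > 0 so the relationship is positive.
|r| = 0.609, which falls in the moderate range.

moderate positive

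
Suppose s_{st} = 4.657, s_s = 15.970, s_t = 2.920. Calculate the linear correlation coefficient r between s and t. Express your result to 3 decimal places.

r = Cov(s,t) / (s_s · s_t) = 4.657 / (15.970 × 2.920)
  = 4.657 / 46.6324 ≈ 0.100

0.100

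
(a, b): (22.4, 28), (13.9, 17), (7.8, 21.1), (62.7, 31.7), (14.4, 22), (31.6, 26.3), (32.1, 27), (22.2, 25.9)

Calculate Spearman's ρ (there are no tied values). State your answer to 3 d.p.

Rank a: 5, 2, 1, 8, 3, 6, 7, 4
Rank b: 7, 1, 2, 8, 3, 5, 6, 4
d = rank(a) − rank(b): -2, 1, -1, 0, 0, 1, 1, 0; Σd² = 8
ρ = 1 − 6Σd² / [n(n²−1)] = 1 − 6×8 / (8×63) = 1 − 48/504 ≈ 0.905

0.905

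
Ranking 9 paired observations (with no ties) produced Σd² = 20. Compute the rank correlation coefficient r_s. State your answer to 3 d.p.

0.833

ρ = 1 − 6Σd² / [n(n²−1)] = 1 − 6×20 / (9×80)
  = 1 − 120/720 = 1 − 0.1667 ≈ 0.833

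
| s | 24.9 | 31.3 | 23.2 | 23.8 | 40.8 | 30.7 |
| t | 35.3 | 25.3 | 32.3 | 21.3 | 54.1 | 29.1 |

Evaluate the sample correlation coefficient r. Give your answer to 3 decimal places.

0.726

n = 6, Σs = 174.7, Σt = 197.4, Σs² = 5311.51, Σt² = 7156.78, Σst = 6027.81
nΣst − ΣsΣt = 36166.86 − 34485.78 = 1681.08
nΣs² − (Σs)² = 31869.06 − 30520.09 = 1348.97; nΣt² − (Σt)² = 42940.68 − 38966.76 = 3973.92
r = 1681.08 / √(1348.97 × 3973.92) = 1681.08 / 2315.3183 ≈ 0.726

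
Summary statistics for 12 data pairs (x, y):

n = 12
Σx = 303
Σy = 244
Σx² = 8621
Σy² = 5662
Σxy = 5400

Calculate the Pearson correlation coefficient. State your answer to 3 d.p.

r = (nΣxy − ΣxΣy) / √[(nΣx² − (Σx)²)(nΣy² − (Σy)²)]
Numerator: 12×5400 − 303×244 = -9132
Denominator: √[(103452 − 91809)(67944 − 59536)] = √[11643 × 8408] = 9894.1571
r = -9132 / 9894.1571 ≈ -0.923

-0.923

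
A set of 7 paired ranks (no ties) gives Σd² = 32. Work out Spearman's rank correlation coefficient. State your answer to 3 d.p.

0.429

ρ = 1 − 6Σd² / [n(n²−1)] = 1 − 6×32 / (7×48)
  = 1 − 192/336 = 1 − 0.5714 ≈ 0.429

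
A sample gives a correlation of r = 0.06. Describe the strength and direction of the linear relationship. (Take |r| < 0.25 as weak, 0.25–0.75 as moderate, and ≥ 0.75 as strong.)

weak positive

r = 0.06 > 0 so the relationship is positive.
|r| = 0.06, which falls in the weak range.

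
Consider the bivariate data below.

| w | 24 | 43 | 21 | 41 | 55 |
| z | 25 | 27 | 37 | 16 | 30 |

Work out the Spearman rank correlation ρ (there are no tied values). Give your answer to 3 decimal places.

Rank w: 2, 4, 1, 3, 5
Rank z: 2, 3, 5, 1, 4
d = rank(w) − rank(z): 0, 1, -4, 2, 1; Σd² = 22
ρ = 1 − 6Σd² / [n(n²−1)] = 1 − 6×22 / (5×24) = 1 − 132/120 ≈ -0.100

-0.100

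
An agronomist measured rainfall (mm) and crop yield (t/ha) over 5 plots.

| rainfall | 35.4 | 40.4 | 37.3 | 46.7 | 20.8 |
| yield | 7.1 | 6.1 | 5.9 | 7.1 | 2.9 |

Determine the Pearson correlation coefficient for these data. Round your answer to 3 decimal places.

n = 5, Σx = 180.6, Σy = 29.1, Σx² = 6890.14, Σy² = 181.25, Σxy = 1109.74
nΣxy − ΣxΣy = 5548.7 − 5255.46 = 293.24
nΣx² − (Σx)² = 34450.7 − 32616.36 = 1834.34; nΣy² − (Σy)² = 906.25 − 846.81 = 59.44
r = 293.24 / √(1834.34 × 59.44) = 293.24 / 330.2017 ≈ 0.888

0.888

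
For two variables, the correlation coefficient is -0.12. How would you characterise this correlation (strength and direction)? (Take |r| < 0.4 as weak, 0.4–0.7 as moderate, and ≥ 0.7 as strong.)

weak negative

r = -0.12 < 0 so the relationship is negative.
|r| = 0.12, which falls in the weak range.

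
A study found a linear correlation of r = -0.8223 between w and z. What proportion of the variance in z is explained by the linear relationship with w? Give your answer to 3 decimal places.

r² = (-0.8223)² = 0.676

0.676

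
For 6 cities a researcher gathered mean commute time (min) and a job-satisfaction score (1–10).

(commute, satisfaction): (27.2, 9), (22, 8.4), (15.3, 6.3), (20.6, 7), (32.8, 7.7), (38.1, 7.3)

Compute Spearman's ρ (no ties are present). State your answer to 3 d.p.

0.486

Rank commute: 4, 3, 1, 2, 5, 6
Rank satisfaction: 6, 5, 1, 2, 4, 3
d = rank(commute) − rank(satisfaction): -2, -2, 0, 0, 1, 3; Σd² = 18
ρ = 1 − 6Σd² / [n(n²−1)] = 1 − 6×18 / (6×35) = 1 − 108/210 ≈ 0.486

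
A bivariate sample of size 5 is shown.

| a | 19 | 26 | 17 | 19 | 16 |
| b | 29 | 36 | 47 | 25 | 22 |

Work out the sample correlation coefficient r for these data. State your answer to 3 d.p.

n = 5, Σa = 97, Σb = 159, Σa² = 1943, Σb² = 5455, Σab = 3113
nΣab − ΣaΣb = 15565 − 15423 = 142
nΣa² − (Σa)² = 9715 − 9409 = 306; nΣb² − (Σb)² = 27275 − 25281 = 1994
r = 142 / √(306 × 1994) = 142 / 781.1300 ≈ 0.182

0.182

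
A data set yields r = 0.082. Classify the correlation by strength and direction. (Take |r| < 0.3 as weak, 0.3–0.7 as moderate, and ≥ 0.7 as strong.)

r = 0.082 > 0 so the relationship is positive.
|r| = 0.082, which falls in the weak range.

weak positive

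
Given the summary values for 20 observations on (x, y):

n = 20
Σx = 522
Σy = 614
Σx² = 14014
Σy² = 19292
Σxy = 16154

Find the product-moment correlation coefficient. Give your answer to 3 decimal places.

0.310

r = (nΣxy − ΣxΣy) / √[(nΣx² − (Σx)²)(nΣy² − (Σy)²)]
Numerator: 20×16154 − 522×614 = 2572
Denominator: √[(280280 − 272484)(385840 − 376996)] = √[7796 × 8844] = 8303.4826
r = 2572 / 8303.4826 ≈ 0.310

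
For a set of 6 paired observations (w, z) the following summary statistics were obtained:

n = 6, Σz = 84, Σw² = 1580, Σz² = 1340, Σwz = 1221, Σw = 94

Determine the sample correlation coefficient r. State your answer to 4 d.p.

r = (nΣwz − ΣwΣz) / √[(nΣw² − (Σw)²)(nΣz² − (Σz)²)]
Numerator: 6×1221 − 94×84 = -570
Denominator: √[(9480 − 8836)(8040 − 7056)] = √[644 × 984] = 796.0502
r = -570 / 796.0502 ≈ -0.7160

-0.7160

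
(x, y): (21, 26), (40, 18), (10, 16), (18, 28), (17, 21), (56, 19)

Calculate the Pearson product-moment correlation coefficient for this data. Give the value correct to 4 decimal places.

n = 6, Σx = 162, Σy = 128, Σx² = 5890, Σy² = 2842, Σxy = 3351
nΣxy − ΣxΣy = 20106 − 20736 = -630
nΣx² − (Σx)² = 35340 − 26244 = 9096; nΣy² − (Σy)² = 17052 − 16384 = 668
r = -630 / √(9096 × 668) = -630 / 2464.9803 ≈ -0.2556

-0.2556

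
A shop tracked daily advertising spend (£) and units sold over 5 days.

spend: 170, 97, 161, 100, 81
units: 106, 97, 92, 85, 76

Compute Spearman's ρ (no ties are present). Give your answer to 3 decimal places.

0.700

Rank spend: 5, 2, 4, 3, 1
Rank units: 5, 4, 3, 2, 1
d = rank(spend) − rank(units): 0, -2, 1, 1, 0; Σd² = 6
ρ = 1 − 6Σd² / [n(n²−1)] = 1 − 6×6 / (5×24) = 1 − 36/120 ≈ 0.700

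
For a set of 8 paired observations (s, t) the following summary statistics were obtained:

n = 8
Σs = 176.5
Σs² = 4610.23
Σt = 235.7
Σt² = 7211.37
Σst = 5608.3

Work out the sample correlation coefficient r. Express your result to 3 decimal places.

0.933

r = (nΣst − ΣsΣt) / √[(nΣs² − (Σs)²)(nΣt² − (Σt)²)]
Numerator: 8×5608.3 − 176.5×235.7 = 3265.35
Denominator: √[(36881.84 − 31152.25)(57690.96 − 55554.49)] = √[5729.59 × 2136.47] = 3498.7279
r = 3265.35 / 3498.7279 ≈ 0.933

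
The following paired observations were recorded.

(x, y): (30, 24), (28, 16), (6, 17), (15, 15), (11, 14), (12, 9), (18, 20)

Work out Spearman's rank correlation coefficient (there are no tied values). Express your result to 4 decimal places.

Rank x: 7, 6, 1, 4, 2, 3, 5
Rank y: 7, 4, 5, 3, 2, 1, 6
d = rank(x) − rank(y): 0, 2, -4, 1, 0, 2, -1; Σd² = 26
ρ = 1 − 6Σd² / [n(n²−1)] = 1 − 6×26 / (7×48) = 1 − 156/336 ≈ 0.5357

0.5357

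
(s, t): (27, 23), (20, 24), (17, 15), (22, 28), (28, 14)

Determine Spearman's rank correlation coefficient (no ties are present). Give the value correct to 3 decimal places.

Rank s: 4, 2, 1, 3, 5
Rank t: 3, 4, 2, 5, 1
d = rank(s) − rank(t): 1, -2, -1, -2, 4; Σd² = 26
ρ = 1 − 6Σd² / [n(n²−1)] = 1 − 6×26 / (5×24) = 1 − 156/120 ≈ -0.300

-0.300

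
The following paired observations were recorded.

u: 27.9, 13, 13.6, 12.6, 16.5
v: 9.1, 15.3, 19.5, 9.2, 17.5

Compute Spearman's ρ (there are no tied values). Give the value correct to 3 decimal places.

Rank u: 5, 2, 3, 1, 4
Rank v: 1, 3, 5, 2, 4
d = rank(u) − rank(v): 4, -1, -2, -1, 0; Σd² = 22
ρ = 1 − 6Σd² / [n(n²−1)] = 1 − 6×22 / (5×24) = 1 − 132/120 ≈ -0.100

-0.100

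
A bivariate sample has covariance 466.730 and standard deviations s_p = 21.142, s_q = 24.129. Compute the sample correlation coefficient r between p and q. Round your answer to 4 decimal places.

0.9149

r = Cov(p,q) / (s_p · s_q) = 466.730 / (21.142 × 24.129)
  = 466.730 / 510.1353 ≈ 0.9149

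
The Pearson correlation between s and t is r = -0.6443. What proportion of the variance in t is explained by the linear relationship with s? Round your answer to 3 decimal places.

r² = (-0.6443)² = 0.415

0.415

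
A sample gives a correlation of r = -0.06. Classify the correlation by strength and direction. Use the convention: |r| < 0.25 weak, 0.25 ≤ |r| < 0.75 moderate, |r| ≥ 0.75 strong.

r = -0.06 < 0 so the relationship is negative.
|r| = 0.06, which falls in the weak range.

weak negative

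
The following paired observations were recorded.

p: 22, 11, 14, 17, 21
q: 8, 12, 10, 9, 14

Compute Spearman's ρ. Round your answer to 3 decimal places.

Rank p: 5, 1, 2, 3, 4
Rank q: 1, 4, 3, 2, 5
d = rank(p) − rank(q): 4, -3, -1, 1, -1; Σd² = 28
ρ = 1 − 6Σd² / [n(n²−1)] = 1 − 6×28 / (5×24) = 1 − 168/120 ≈ -0.400

-0.400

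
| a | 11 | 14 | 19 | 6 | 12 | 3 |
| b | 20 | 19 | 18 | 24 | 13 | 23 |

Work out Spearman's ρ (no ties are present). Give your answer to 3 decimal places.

Rank a: 3, 5, 6, 2, 4, 1
Rank b: 4, 3, 2, 6, 1, 5
d = rank(a) − rank(b): -1, 2, 4, -4, 3, -4; Σd² = 62
ρ = 1 − 6Σd² / [n(n²−1)] = 1 − 6×62 / (6×35) = 1 − 372/210 ≈ -0.771

-0.771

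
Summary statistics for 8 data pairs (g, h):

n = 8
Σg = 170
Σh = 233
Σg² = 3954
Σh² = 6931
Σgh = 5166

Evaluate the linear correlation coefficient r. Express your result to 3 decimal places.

r = (nΣgh − ΣgΣh) / √[(nΣg² − (Σg)²)(nΣh² − (Σh)²)]
Numerator: 8×5166 − 170×233 = 1718
Denominator: √[(31632 − 28900)(55448 − 54289)] = √[2732 × 1159] = 1779.4347
r = 1718 / 1779.4347 ≈ 0.965

0.965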